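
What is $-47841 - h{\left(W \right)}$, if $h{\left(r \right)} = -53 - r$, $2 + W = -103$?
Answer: $-47893$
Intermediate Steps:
$W = -105$ ($W = -2 - 103 = -105$)
$-47841 - h{\left(W \right)} = -47841 - \left(-53 - -105\right) = -47841 - \left(-53 + 105\right) = -47841 - 52 = -47893$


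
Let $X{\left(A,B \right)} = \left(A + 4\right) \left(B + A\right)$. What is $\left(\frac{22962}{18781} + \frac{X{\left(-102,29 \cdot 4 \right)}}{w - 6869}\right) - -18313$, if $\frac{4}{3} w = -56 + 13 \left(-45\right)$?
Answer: $\frac{10112165911713}{552142619} \approx 18314.0$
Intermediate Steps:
$X{\left(A,B \right)} = \left(4 + A\right) \left(A + B\right)$
$w = - \frac{1923}{4}$ ($w = \frac{3 \left(-56 + 13 \left(-45\right)\right)}{4} = \frac{3 \left(-56 - 585\right)}{4} = \frac{3}{4} \left(-641\right) = - \frac{1923}{4} \approx -480.75$)
$\left(\frac{22962}{18781} + \frac{X{\left(-102,29 \cdot 4 \right)}}{w - 6869}\right) - -18313 = \left(\frac{22962}{18781} + \frac{\left(-102\right)^{2} + 4 \left(-102\right) + 4 \cdot 29 \cdot 4 - 102 \cdot 29 \cdot 4}{- \frac{1923}{4} - 6869}\right) - -18313 = \left(22962 \cdot \frac{1}{18781} + \frac{10404 - 408 + 4 \cdot 116 - 11832}{- \frac{1923}{4} - 6869}\right) + 18313 = \left(\frac{22962}{18781} + \frac{10404 - 408 + 464 - 11832}{- \frac{29399}{4}}\right) + 18313 = \left(\frac{22962}{18781} - - \frac{5488}{29399}\right) + 18313 = \left(\frac{22962}{18781} + \frac{5488}{29399}\right) + 18313 = \frac{778129966}{552142619} + 18313 = \frac{10112165911713}{552142619}$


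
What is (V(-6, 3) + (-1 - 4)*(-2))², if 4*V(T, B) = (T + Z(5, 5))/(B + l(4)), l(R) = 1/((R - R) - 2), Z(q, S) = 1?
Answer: 361/4 ≈ 90.250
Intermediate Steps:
l(R) = -½ (l(R) = 1/(0 - 2) = 1/(-2) = -½)
V(T, B) = (1 + T)/(4*(-½ + B)) (V(T, B) = ((T + 1)/(B - ½))/4 = ((1 + T)/(-½ + B))/4 = (1 + T)/(4*(-½ + B)))
(V(-6, 3) + (-1 - 4)*(-2))² = ((1 - 6)/(2*(-1 + 2*3)) + (-1 - 4)*(-2))² = ((½)*(-5)/(-1 + 6) - 5*(-2))² = ((½)*(-5)/5 + 10)² = ((½)*(⅕)*(-5) + 10)² = (-½ + 10)² = (19/2)² = 361/4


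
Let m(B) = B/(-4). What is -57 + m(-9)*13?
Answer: -111/4 ≈ -27.750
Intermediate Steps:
m(B) = -B/4
-57 + m(-9)*13 = -57 - 1/4*(-9)*13 = -57 + (9/4)*13 = -57 + 117/4 = -111/4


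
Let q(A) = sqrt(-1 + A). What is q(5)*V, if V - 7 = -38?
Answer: -62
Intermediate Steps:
V = -31 (V = 7 - 38 = -31)
q(5)*V = sqrt(-1 + 5)*(-31) = sqrt(4)*(-31) = 2*(-31) = -62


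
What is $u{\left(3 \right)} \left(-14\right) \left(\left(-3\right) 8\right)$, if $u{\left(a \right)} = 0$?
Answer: $0$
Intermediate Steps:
$u{\left(3 \right)} \left(-14\right) \left(\left(-3\right) 8\right) = 0 \left(-14\right) \left(\left(-3\right) 8\right) = 0 \left(-24\right) = 0$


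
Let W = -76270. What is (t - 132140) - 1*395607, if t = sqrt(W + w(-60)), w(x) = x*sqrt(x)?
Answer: -527747 + sqrt(-76270 - 120*I*sqrt(15)) ≈ -5.2775e+5 - 276.17*I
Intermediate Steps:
w(x) = x**(3/2)
t = sqrt(-76270 - 120*I*sqrt(15)) (t = sqrt(-76270 + (-60)**(3/2)) = sqrt(-76270 - 120*I*sqrt(15)) ≈ 0.8414 - 276.17*I)
(t - 132140) - 1*395607 = (sqrt(-76270 - 120*I*sqrt(15)) - 132140) - 1*395607 = (-132140 + sqrt(-76270 - 120*I*sqrt(15))) - 395607 = -527747 + sqrt(-76270 - 120*I*sqrt(15))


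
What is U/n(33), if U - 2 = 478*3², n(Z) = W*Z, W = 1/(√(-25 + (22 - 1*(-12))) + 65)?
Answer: 292672/33 ≈ 8868.8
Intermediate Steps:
W = 1/68 (W = 1/(√(-25 + (22 + 12)) + 65) = 1/(√(-25 + 34) + 65) = 1/(√9 + 65) = 1/(3 + 65) = 1/68 ≈ 0.014706)
n(Z) = Z/68
U = 4304 (U = 2 + 478*3² = 2 + 478*9 = 2 + 4302 = 4304)
U/n(33) = 4304/(((1/68)*33)) = 4304/(33/68) = 4304*(68/33) = 292672/33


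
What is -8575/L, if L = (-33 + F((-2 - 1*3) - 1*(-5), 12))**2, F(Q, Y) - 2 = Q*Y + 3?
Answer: -175/16 ≈ -10.938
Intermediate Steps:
F(Q, Y) = 5 + Q*Y (F(Q, Y) = 2 + (Q*Y + 3) = 2 + (3 + Q*Y) = 5 + Q*Y)
L = 784 (L = (-33 + (5 + ((-2 - 1*3) - 1*(-5))*12))**2 = (-33 + (5 + ((-2 - 3) + 5)*12))**2 = (-33 + (5 + (-5 + 5)*12))**2 = (-33 + (5 + 0*12))**2 = (-33 + (5 + 0))**2 = (-33 + 5)**2 = (-28)**2 = 784)
-8575/L = -8575/784 = -8575*1/784 = -175/16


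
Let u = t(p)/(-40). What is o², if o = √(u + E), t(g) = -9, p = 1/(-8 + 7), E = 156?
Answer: 6249/40 ≈ 156.23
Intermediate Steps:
p = -1 (p = 1/(-1) = -1)
u = 9/40 (u = -9/(-40) = -9*(-1/40) = 9/40 ≈ 0.22500)
o = √62490/20 (o = √(9/40 + 156) = √(6249/40) = √62490/20 ≈ 12.499)
o² = (√62490/20)² = 6249/40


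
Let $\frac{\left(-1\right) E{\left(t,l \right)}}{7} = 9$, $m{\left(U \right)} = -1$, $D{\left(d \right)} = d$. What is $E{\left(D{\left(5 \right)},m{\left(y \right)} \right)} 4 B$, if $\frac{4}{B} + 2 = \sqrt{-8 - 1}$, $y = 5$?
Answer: $\frac{2016}{13} + \frac{3024 i}{13} \approx 155.08 + 232.62 i$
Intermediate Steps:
$E{\left(t,l \right)} = -63$ ($E{\left(t,l \right)} = \left(-7\right) 9 = -63$)
$B = \frac{4 \left(-2 - 3 i\right)}{13}$ ($B = \frac{4}{-2 + \sqrt{-8 - 1}} = \frac{4}{-2 + \sqrt{-9}} = \frac{4}{-2 + 3 i} = 4 \frac{-2 - 3 i}{13} = \frac{4 \left(-2 - 3 i\right)}{13} \approx -0.61539 - 0.92308 i$)
$E{\left(D{\left(5 \right)},m{\left(y \right)} \right)} 4 B = \left(-63\right) 4 \left(- \frac{8}{13} - \frac{12 i}{13}\right) = - 252 \left(- \frac{8}{13} - \frac{12 i}{13}\right) = \frac{2016}{13} + \frac{3024 i}{13}$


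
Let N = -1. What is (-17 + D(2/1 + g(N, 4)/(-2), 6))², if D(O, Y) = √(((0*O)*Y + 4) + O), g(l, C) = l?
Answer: (34 - √26)²/4 ≈ 208.82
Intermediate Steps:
D(O, Y) = √(4 + O) (D(O, Y) = √((0*Y + 4) + O) = √((0 + 4) + O) = √(4 + O))
(-17 + D(2/1 + g(N, 4)/(-2), 6))² = (-17 + √(4 + (2/1 - 1/(-2))))² = (-17 + √(4 + (2*1 - 1*(-½))))² = (-17 + √(4 + (2 + ½)))² = (-17 + √(4 + 5/2))² = (-17 + √(13/2))² = (-17 + √26/2)²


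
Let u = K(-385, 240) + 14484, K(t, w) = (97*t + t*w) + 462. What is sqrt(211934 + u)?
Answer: sqrt(97135) ≈ 311.67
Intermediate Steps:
K(t, w) = 462 + 97*t + t*w
u = -114799 (u = (462 + 97*(-385) - 385*240) + 14484 = (462 - 37345 - 92400) + 14484 = -129283 + 14484 = -114799)
sqrt(211934 + u) = sqrt(211934 - 114799) = sqrt(97135)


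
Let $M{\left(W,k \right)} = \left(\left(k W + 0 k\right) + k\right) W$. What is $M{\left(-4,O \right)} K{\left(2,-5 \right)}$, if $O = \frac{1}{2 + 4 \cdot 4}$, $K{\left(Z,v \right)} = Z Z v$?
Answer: $- \frac{40}{3} \approx -13.333$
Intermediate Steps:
$K{\left(Z,v \right)} = v Z^{2}$ ($K{\left(Z,v \right)} = Z^{2} v = v Z^{2}$)
$O = \frac{1}{18}$ ($O = \frac{1}{2 + 16} = \frac{1}{18} \approx 0.055556$)
$M{\left(W,k \right)} = W \left(k + W k\right)$ ($M{\left(W,k \right)} = \left(\left(W k + 0\right) + k\right) W = \left(W k + k\right) W = \left(k + W k\right) W = W \left(k + W k\right)$)
$M{\left(-4,O \right)} K{\left(2,-5 \right)} = \left(-4\right) \frac{1}{18} \left(1 - 4\right) \left(- 5 \cdot 2^{2}\right) = \left(-4\right) \frac{1}{18} \left(-3\right) \left(\left(-5\right) 4\right) = \frac{2}{3} \left(-20\right) = - \frac{40}{3}$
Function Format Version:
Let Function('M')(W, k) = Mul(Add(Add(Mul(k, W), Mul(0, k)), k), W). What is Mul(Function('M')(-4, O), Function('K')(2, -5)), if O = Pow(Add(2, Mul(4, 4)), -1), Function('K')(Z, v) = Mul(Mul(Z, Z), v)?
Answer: Rational(-40, 3) ≈ -13.333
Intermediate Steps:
Function('K')(Z, v) = Mul(v, Pow(Z, 2)) (Function('K')(Z, v) = Mul(Pow(Z, 2), v) = Mul(v, Pow(Z, 2)))
O = Rational(1, 18) (O = Pow(Add(2, 16), -1) = Pow(18, -1) = Rational(1, 18) ≈ 0.055556)
Function('M')(W, k) = Mul(W, Add(k, Mul(W, k))) (Function('M')(W, k) = Mul(Add(Add(Mul(W, k), 0), k), W) = Mul(Add(Mul(W, k), k), W) = Mul(Add(k, Mul(W, k)), W) = Mul(W, Add(k, Mul(W, k))))
Mul(Function('M')(-4, O), Function('K')(2, -5)) = Mul(Mul(-4, Rational(1, 18), Add(1, -4)), Mul(-5, Pow(2, 2))) = Mul(Mul(-4, Rational(1, 18), -3), Mul(-5, 4)) = Mul(Rational(2, 3), -20) = Rational(-40, 3)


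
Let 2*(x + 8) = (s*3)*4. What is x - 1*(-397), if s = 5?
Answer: 419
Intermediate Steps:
x = 22 (x = -8 + ((5*3)*4)/2 = -8 + (15*4)/2 = -8 + (1/2)*60 = -8 + 30 = 22)
x - 1*(-397) = 22 - 1*(-397) = 22 + 397 = 419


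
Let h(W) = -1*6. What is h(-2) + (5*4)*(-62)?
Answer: -1246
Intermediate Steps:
h(W) = -6
h(-2) + (5*4)*(-62) = -6 + (5*4)*(-62) = -6 + 20*(-62) = -6 - 1240 = -1246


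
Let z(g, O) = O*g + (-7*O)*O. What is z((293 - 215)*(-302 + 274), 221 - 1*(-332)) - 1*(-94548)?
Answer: -3253867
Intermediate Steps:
z(g, O) = -7*O**2 + O*g (z(g, O) = O*g - 7*O**2 = -7*O**2 + O*g)
z((293 - 215)*(-302 + 274), 221 - 1*(-332)) - 1*(-94548) = (221 - 1*(-332))*((293 - 215)*(-302 + 274) - 7*(221 - 1*(-332))) - 1*(-94548) = (221 + 332)*(78*(-28) - 7*(221 + 332)) + 94548 = 553*(-2184 - 7*553) + 94548 = 553*(-2184 - 3871) + 94548 = 553*(-6055) + 94548 = -3348415 + 94548 = -3253867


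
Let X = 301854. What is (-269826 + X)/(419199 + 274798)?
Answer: 32028/693997 ≈ 0.046150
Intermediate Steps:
(-269826 + X)/(419199 + 274798) = (-269826 + 301854)/(419199 + 274798) = 32028/693997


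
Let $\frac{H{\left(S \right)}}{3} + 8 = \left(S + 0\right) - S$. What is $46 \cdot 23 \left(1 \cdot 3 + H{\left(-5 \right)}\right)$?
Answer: $-22218$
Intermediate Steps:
$H{\left(S \right)} = -24$ ($H{\left(S \right)} = -24 + 3 \left(\left(S + 0\right) - S\right) = -24 + 3 \left(S - S\right) = -24 + 3 \cdot 0 = -24 + 0 = -24$)
$46 \cdot 23 \left(1 \cdot 3 + H{\left(-5 \right)}\right) = 46 \cdot 23 \left(1 \cdot 3 - 24\right) = 1058 \left(3 - 24\right) = 1058 \left(-21\right) = -22218$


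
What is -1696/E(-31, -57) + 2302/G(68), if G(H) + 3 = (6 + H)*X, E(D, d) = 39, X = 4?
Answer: -407150/11427 ≈ -35.630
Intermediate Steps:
G(H) = 21 + 4*H (G(H) = -3 + (6 + H)*4 = -3 + (24 + 4*H) = 21 + 4*H)
-1696/E(-31, -57) + 2302/G(68) = -1696/39 + 2302/(21 + 4*68) = -1696*1/39 + 2302/(21 + 272) = -1696/39 + 2302/293 = -407150/11427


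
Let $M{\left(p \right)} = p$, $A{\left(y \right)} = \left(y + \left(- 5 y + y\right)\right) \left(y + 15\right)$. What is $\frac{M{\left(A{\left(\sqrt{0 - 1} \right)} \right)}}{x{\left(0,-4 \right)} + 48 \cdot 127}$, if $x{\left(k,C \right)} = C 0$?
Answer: $\frac{1}{2032} - \frac{15 i}{2032} \approx 0.00049213 - 0.0073819 i$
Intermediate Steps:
$A{\left(y \right)} = - 3 y \left(15 + y\right)$ ($A{\left(y \right)} = \left(y - 4 y\right) \left(15 + y\right) = - 3 y \left(15 + y\right)$)
$x{\left(k,C \right)} = 0$
$\frac{M{\left(A{\left(\sqrt{0 - 1} \right)} \right)}}{x{\left(0,-4 \right)} + 48 \cdot 127} = \frac{\left(-3\right) \sqrt{0 - 1} \left(15 + \sqrt{0 - 1}\right)}{0 + 48 \cdot 127} = \frac{\left(-3\right) \sqrt{-1} \left(15 + \sqrt{-1}\right)}{0 + 6096} = \frac{\left(-3\right) i \left(15 + i\right)}{6096} = - 3 i \left(15 + i\right) \frac{1}{6096} = - \frac{i \left(15 + i\right)}{2032}$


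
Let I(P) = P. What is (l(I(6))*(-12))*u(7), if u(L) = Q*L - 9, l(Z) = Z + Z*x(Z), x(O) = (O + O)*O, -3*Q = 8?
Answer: 145416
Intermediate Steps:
Q = -8/3 (Q = -⅓*8 = -8/3 ≈ -2.6667)
x(O) = 2*O² (x(O) = (2*O)*O = 2*O²)
l(Z) = Z + 2*Z³ (l(Z) = Z + Z*(2*Z²) = Z + 2*Z³)
u(L) = -9 - 8*L/3 (u(L) = -8*L/3 - 9 = -9 - 8*L/3)
(l(I(6))*(-12))*u(7) = ((6 + 2*6³)*(-12))*(-9 - 8/3*7) = ((6 + 2*216)*(-12))*(-9 - 56/3) = ((6 + 432)*(-12))*(-83/3) = (438*(-12))*(-83/3) = -5256*(-83/3) = 145416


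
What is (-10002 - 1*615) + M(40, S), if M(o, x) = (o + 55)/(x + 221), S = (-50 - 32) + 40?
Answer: -1900348/179 ≈ -10616.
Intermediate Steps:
S = -42 (S = -82 + 40 = -42)
M(o, x) = (55 + o)/(221 + x)
(-10002 - 1*615) + M(40, S) = (-10002 - 1*615) + (55 + 40)/(221 - 42) = (-10002 - 615) + 95/179 = -10617 + (1/179)*95 = -10617 + 95/179 = -1900348/179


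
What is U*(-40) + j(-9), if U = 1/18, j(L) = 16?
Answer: 124/9 ≈ 13.778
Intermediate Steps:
U = 1/18 ≈ 0.055556
U*(-40) + j(-9) = (1/18)*(-40) + 16 = -20/9 + 16 = 124/9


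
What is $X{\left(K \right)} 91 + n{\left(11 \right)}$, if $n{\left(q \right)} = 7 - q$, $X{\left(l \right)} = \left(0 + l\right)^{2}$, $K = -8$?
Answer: $5820$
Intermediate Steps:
$X{\left(l \right)} = l^{2}$
$X{\left(K \right)} 91 + n{\left(11 \right)} = \left(-8\right)^{2} \cdot 91 + \left(7 - 11\right) = 64 \cdot 91 + \left(7 - 11\right) = 5824 - 4 = 5820$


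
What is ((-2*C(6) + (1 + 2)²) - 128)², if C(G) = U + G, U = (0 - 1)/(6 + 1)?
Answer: 837225/49 ≈ 17086.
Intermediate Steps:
U = -⅐ (U = -1/7 = -1*⅐ = -⅐ ≈ -0.14286)
C(G) = -⅐ + G
((-2*C(6) + (1 + 2)²) - 128)² = ((-2*(-⅐ + 6) + (1 + 2)²) - 128)² = ((-2*41/7 + 3²) - 128)² = ((-82/7 + 9) - 128)² = (-19/7 - 128)² = (-915/7)² = 837225/49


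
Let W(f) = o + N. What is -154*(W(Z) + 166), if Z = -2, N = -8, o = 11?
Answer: -26026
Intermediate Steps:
W(f) = 3 (W(f) = 11 - 8 = 3)
-154*(W(Z) + 166) = -154*(3 + 166) = -154*169 = -26026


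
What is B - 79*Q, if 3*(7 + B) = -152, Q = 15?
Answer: -3728/3 ≈ -1242.7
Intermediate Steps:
B = -173/3 (B = -7 + (⅓)*(-152) = -7 - 152/3 = -173/3 ≈ -57.667)
B - 79*Q = -173/3 - 79*15 = -173/3 - 1185 = -3728/3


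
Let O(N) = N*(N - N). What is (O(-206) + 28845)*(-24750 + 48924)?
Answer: 697299030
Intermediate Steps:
O(N) = 0 (O(N) = N*0 = 0)
(O(-206) + 28845)*(-24750 + 48924) = (0 + 28845)*(-24750 + 48924) = 28845*24174 = 697299030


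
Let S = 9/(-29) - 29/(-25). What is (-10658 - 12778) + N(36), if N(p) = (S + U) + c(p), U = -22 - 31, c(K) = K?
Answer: -17002809/725 ≈ -23452.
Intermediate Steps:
S = 616/725 (S = 9*(-1/29) - 29*(-1/25) = -9/29 + 29/25 = 616/725 ≈ 0.84966)
U = -53
N(p) = -37809/725 + p (N(p) = (616/725 - 53) + p = -37809/725 + p)
(-10658 - 12778) + N(36) = (-10658 - 12778) + (-37809/725 + 36) = -23436 - 11709/725 = -17002809/725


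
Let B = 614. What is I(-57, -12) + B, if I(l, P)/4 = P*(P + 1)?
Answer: 1142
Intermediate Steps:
I(l, P) = 4*P*(1 + P) (I(l, P) = 4*(P*(P + 1)) = 4*(P*(1 + P)) = 4*P*(1 + P))
I(-57, -12) + B = 4*(-12)*(1 - 12) + 614 = 4*(-12)*(-11) + 614 = 528 + 614 = 1142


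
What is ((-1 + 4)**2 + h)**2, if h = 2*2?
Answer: 169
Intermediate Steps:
h = 4
((-1 + 4)**2 + h)**2 = ((-1 + 4)**2 + 4)**2 = (3**2 + 4)**2 = (9 + 4)**2 = 13**2 = 169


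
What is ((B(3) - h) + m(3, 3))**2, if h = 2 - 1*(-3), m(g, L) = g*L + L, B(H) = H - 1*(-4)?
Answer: 196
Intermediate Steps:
B(H) = 4 + H (B(H) = H + 4 = 4 + H)
m(g, L) = L + L*g (m(g, L) = L*g + L = L + L*g)
h = 5 (h = 2 + 3 = 5)
((B(3) - h) + m(3, 3))**2 = (((4 + 3) - 1*5) + 3*(1 + 3))**2 = ((7 - 5) + 3*4)**2 = (2 + 12)**2 = 14**2 = 196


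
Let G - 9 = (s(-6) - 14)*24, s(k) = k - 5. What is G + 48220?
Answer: 47629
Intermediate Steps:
s(k) = -5 + k
G = -591 (G = 9 + ((-5 - 6) - 14)*24 = 9 + (-11 - 14)*24 = 9 - 25*24 = 9 - 600 = -591)
G + 48220 = -591 + 48220 = 47629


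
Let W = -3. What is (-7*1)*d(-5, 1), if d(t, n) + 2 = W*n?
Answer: 35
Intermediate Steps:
d(t, n) = -2 - 3*n
(-7*1)*d(-5, 1) = (-7*1)*(-2 - 3*1) = -7*(-2 - 3) = -7*(-5) = 35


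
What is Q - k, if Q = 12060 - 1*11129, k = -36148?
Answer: 37079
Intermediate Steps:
Q = 931 (Q = 12060 - 11129 = 931)
Q - k = 931 - 1*(-36148) = 931 + 36148 = 37079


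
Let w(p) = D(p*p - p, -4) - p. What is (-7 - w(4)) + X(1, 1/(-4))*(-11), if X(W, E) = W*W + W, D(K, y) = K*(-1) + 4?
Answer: -17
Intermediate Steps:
D(K, y) = 4 - K (D(K, y) = -K + 4 = 4 - K)
X(W, E) = W + W² (X(W, E) = W² + W = W + W²)
w(p) = 4 - p² (w(p) = (4 - (p*p - p)) - p = (4 - (p² - p)) - p = (4 + (p - p²)) - p = (4 + p - p²) - p = 4 - p²)
(-7 - w(4)) + X(1, 1/(-4))*(-11) = (-7 - (4 - 1*4²)) + (1*(1 + 1))*(-11) = (-7 - (4 - 1*16)) + (1*2)*(-11) = (-7 - (4 - 16)) + 2*(-11) = (-7 - 1*(-12)) - 22 = (-7 + 12) - 22 = 5 - 22 = -17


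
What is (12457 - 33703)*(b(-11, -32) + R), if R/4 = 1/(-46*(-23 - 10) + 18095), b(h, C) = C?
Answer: 13334244552/19613 ≈ 6.7987e+5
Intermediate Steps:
R = 4/19613 (R = 4/(-46*(-23 - 10) + 18095) = 4/(-46*(-33) + 18095) = 4/(1518 + 18095) = 4/19613 ≈ 0.00020395)
(12457 - 33703)*(b(-11, -32) + R) = (12457 - 33703)*(-32 + 4/19613) = -21246*(-627612/19613) = 13334244552/19613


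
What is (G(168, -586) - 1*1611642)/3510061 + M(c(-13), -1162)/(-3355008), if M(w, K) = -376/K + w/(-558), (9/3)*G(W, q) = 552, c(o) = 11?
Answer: -1752762075833144765/3817847310279738624 ≈ -0.45910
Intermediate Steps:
G(W, q) = 184 (G(W, q) = (⅓)*552 = 184)
M(w, K) = -376/K - w/558 (M(w, K) = -376/K + w*(-1/558) = -376/K - w/558)
(G(168, -586) - 1*1611642)/3510061 + M(c(-13), -1162)/(-3355008) = (184 - 1*1611642)/3510061 + (-376/(-1162) - 1/558*11)/(-3355008) = (184 - 1611642)*(1/3510061) + (-376*(-1/1162) - 11/558)*(-1/3355008) = -1611458*1/3510061 + (188/581 - 11/558)*(-1/3355008) = -1611458/3510061 + (98513/324198)*(-1/3355008) = -1611458/3510061 - 98513/1087686883584 = -1752762075833144765/3817847310279738624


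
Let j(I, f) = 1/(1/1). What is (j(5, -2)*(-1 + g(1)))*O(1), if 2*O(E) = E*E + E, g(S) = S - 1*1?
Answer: -1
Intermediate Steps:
g(S) = -1 + S (g(S) = S - 1 = -1 + S)
j(I, f) = 1 (j(I, f) = 1/1 = 1)
O(E) = E/2 + E²/2 (O(E) = (E*E + E)/2 = (E² + E)/2 = (E + E²)/2 = E/2 + E²/2)
(j(5, -2)*(-1 + g(1)))*O(1) = (1*(-1 + (-1 + 1)))*((½)*1*(1 + 1)) = (1*(-1 + 0))*((½)*1*2) = (1*(-1))*1 = -1*1 = -1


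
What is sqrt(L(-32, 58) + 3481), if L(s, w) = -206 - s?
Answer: sqrt(3307) ≈ 57.507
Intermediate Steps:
sqrt(L(-32, 58) + 3481) = sqrt((-206 - 1*(-32)) + 3481) = sqrt((-206 + 32) + 3481) = sqrt(-174 + 3481) = sqrt(3307)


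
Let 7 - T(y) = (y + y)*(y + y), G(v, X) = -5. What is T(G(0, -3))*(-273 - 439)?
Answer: 66216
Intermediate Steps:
T(y) = 7 - 4*y² (T(y) = 7 - (y + y)*(y + y) = 7 - 2*y*2*y = 7 - 4*y²)
T(G(0, -3))*(-273 - 439) = (7 - 4*(-5)²)*(-273 - 439) = (7 - 4*25)*(-712) = (7 - 100)*(-712) = -93*(-712) = 66216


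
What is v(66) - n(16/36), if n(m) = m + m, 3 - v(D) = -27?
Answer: 262/9 ≈ 29.111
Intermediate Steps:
v(D) = 30 (v(D) = 3 - 1*(-27) = 3 + 27 = 30)
n(m) = 2*m
v(66) - n(16/36) = 30 - 2*16/36 = 30 - 2*16*(1/36) = 30 - 2*4/9 = 30 - 1*8/9 = 30 - 8/9 = 262/9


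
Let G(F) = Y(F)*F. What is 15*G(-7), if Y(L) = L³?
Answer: 36015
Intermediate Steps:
G(F) = F⁴ (G(F) = F³*F = F⁴)
15*G(-7) = 15*(-7)⁴ = 15*2401 = 36015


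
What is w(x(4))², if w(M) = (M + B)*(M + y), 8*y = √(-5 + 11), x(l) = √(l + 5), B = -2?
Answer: (24 + √6)²/64 ≈ 10.931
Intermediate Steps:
x(l) = √(5 + l)
y = √6/8 (y = √(-5 + 11)/8 = √6/8 ≈ 0.30619)
w(M) = (-2 + M)*(M + √6/8) (w(M) = (M - 2)*(M + √6/8) = (-2 + M)*(M + √6/8))
w(x(4))² = ((√(5 + 4))² - 2*√(5 + 4) - √6/4 + √(5 + 4)*√6/8)² = ((√9)² - 2*√9 - √6/4 + √9*√6/8)² = (3² - 2*3 - √6/4 + (⅛)*3*√6)² = (9 - 6 - √6/4 + 3*√6/8)² = (3 + √6/8)²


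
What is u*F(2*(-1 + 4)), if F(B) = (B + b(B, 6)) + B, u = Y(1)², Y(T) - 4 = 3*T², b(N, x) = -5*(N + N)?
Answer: -2352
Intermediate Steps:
b(N, x) = -10*N
Y(T) = 4 + 3*T²
u = 49 (u = (4 + 3*1²)² = (4 + 3*1)² = (4 + 3)² = 7² = 49)
F(B) = -8*B (F(B) = (B - 10*B) + B = -9*B + B = -8*B)
u*F(2*(-1 + 4)) = 49*(-16*(-1 + 4)) = 49*(-16*3) = 49*(-8*6) = 49*(-48) = -2352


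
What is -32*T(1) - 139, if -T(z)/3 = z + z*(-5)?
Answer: -523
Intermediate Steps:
T(z) = 12*z (T(z) = -3*(z + z*(-5)) = -3*(z - 5*z) = -(-12)*z = 12*z)
-32*T(1) - 139 = -384 - 139 = -523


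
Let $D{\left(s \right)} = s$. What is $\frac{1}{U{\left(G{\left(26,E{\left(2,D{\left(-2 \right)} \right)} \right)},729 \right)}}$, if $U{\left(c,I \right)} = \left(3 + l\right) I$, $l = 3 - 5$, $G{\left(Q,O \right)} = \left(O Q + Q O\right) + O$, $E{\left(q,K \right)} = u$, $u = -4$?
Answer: $\frac{1}{729} \approx 0.0013717$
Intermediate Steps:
$E{\left(q,K \right)} = -4$
$G{\left(Q,O \right)} = O + 2 O Q$ ($G{\left(Q,O \right)} = \left(O Q + O Q\right) + O = 2 O Q + O = O + 2 O Q$)
$l = -2$ ($l = 3 - 5 = -2$)
$U{\left(c,I \right)} = I$ ($U{\left(c,I \right)} = \left(3 - 2\right) I = 1 I = I$)
$\frac{1}{U{\left(G{\left(26,E{\left(2,D{\left(-2 \right)} \right)} \right)},729 \right)}} = \frac{1}{729}$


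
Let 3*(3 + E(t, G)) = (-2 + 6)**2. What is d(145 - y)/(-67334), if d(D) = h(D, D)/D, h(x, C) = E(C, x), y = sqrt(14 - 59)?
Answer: -29/121605204 - I*sqrt(5)/202675340 ≈ -2.3848e-7 - 1.1033e-8*I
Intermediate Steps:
y = 3*I*sqrt(5) (y = sqrt(-45) = 3*I*sqrt(5) ≈ 6.7082*I)
E(t, G) = 7/3 (E(t, G) = -3 + (-2 + 6)**2/3 = -3 + (1/3)*4**2 = -3 + (1/3)*16 = -3 + 16/3 = 7/3)
h(x, C) = 7/3
d(D) = 7/(3*D)
d(145 - y)/(-67334) = (7/(3*(145 - 3*I*sqrt(5))))/(-67334) = (7/(3*(145 - 3*I*sqrt(5))))*(-1/67334) = -7/(202002*(145 - 3*I*sqrt(5)))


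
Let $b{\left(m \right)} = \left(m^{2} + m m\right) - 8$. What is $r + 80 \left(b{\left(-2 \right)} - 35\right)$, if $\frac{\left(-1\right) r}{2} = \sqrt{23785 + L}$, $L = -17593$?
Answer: $-2800 - 24 \sqrt{43} \approx -2957.4$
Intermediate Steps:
$b{\left(m \right)} = -8 + 2 m^{2}$ ($b{\left(m \right)} = \left(m^{2} + m^{2}\right) - 8 = 2 m^{2} - 8 = -8 + 2 m^{2}$)
$r = - 24 \sqrt{43}$ ($r = - 2 \sqrt{23785 - 17593} = - 2 \sqrt{6192} = - 2 \cdot 12 \sqrt{43} = - 24 \sqrt{43} \approx -157.38$)
$r + 80 \left(b{\left(-2 \right)} - 35\right) = - 24 \sqrt{43} + 80 \left(\left(-8 + 2 \left(-2\right)^{2}\right) - 35\right) = - 24 \sqrt{43} + 80 \left(\left(-8 + 2 \cdot 4\right) - 35\right) = - 24 \sqrt{43} + 80 \left(\left(-8 + 8\right) - 35\right) = - 24 \sqrt{43} + 80 \left(0 - 35\right) = - 24 \sqrt{43} + 80 \left(-35\right) = - 24 \sqrt{43} - 2800 = -2800 - 24 \sqrt{43}$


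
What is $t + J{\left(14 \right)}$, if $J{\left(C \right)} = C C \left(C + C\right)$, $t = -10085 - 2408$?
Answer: $-7005$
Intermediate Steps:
$t = -12493$ ($t = -10085 - 2408 = -12493$)
$J{\left(C \right)} = 2 C^{3}$ ($J{\left(C \right)} = C^{2} \cdot 2 C = 2 C^{3}$)
$t + J{\left(14 \right)} = -12493 + 2 \cdot 14^{3} = -12493 + 2 \cdot 2744 = -12493 + 5488 = -7005$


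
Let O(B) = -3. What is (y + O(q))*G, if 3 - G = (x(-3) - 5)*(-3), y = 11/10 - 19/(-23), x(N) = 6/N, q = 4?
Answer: 2223/115 ≈ 19.330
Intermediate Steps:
y = 443/230 (y = 11*(⅒) - 19*(-1/23) = 11/10 + 19/23 = 443/230 ≈ 1.9261)
G = -18 (G = 3 - (6/(-3) - 5)*(-3) = 3 - (6*(-⅓) - 5)*(-3) = 3 - (-2 - 5)*(-3) = 3 - (-7)*(-3) = 3 - 1*21 = 3 - 21 = -18)
(y + O(q))*G = (443/230 - 3)*(-18) = -247/230*(-18) = 2223/115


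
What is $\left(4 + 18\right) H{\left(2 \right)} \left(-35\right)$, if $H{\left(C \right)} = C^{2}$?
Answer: $-3080$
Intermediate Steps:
$\left(4 + 18\right) H{\left(2 \right)} \left(-35\right) = \left(4 + 18\right) 2^{2} \left(-35\right) = 22 \cdot 4 \left(-35\right) = 88 \left(-35\right) = -3080$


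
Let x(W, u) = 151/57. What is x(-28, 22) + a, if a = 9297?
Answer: 530080/57 ≈ 9299.7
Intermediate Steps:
x(W, u) = 151/57 (x(W, u) = 151*(1/57) = 151/57)
x(-28, 22) + a = 151/57 + 9297 = 530080/57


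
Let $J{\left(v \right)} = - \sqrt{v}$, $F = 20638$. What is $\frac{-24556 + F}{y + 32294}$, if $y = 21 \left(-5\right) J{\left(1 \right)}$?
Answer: $- \frac{3918}{32399} \approx -0.12093$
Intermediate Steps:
$y = 105$ ($y = 21 \left(-5\right) \left(- \sqrt{1}\right) = - 105 \left(\left(-1\right) 1\right) = \left(-105\right) \left(-1\right) = 105$)
$\frac{-24556 + F}{y + 32294} = \frac{-24556 + 20638}{105 + 32294} = - \frac{3918}{32399}$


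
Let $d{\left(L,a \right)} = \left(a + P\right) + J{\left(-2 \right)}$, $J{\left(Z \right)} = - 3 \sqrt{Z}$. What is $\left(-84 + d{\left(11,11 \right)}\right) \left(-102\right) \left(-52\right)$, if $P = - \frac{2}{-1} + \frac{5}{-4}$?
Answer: $-383214 - 15912 i \sqrt{2} \approx -3.8321 \cdot 10^{5} - 22503.0 i$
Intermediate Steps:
$P = \frac{3}{4}$ ($P = \left(-2\right) \left(-1\right) + 5 \left(- \frac{1}{4}\right) = 2 - \frac{5}{4} = \frac{3}{4} \approx 0.75$)
$d{\left(L,a \right)} = \frac{3}{4} + a - 3 i \sqrt{2}$ ($d{\left(L,a \right)} = \left(a + \frac{3}{4}\right) - 3 \sqrt{-2} = \left(\frac{3}{4} + a\right) - 3 i \sqrt{2} = \frac{3}{4} + a - 3 i \sqrt{2}$)
$\left(-84 + d{\left(11,11 \right)}\right) \left(-102\right) \left(-52\right) = \left(-84 + \left(\frac{3}{4} + 11 - 3 i \sqrt{2}\right)\right) \left(-102\right) \left(-52\right) = \left(-84 + \left(\frac{47}{4} - 3 i \sqrt{2}\right)\right) \left(-102\right) \left(-52\right) = \left(- \frac{289}{4} - 3 i \sqrt{2}\right) \left(-102\right) \left(-52\right) = \left(\frac{14739}{2} + 306 i \sqrt{2}\right) \left(-52\right) = -383214 - 15912 i \sqrt{2}$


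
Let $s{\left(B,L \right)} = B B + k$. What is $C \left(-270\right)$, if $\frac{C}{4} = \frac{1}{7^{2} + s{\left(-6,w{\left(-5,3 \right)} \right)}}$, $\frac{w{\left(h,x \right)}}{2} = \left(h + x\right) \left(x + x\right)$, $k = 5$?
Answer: $-12$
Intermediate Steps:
$w{\left(h,x \right)} = 4 x \left(h + x\right)$ ($w{\left(h,x \right)} = 2 \left(h + x\right) \left(x + x\right) = 2 \left(h + x\right) 2 x = 2 \cdot 2 x \left(h + x\right) = 4 x \left(h + x\right)$)
$s{\left(B,L \right)} = 5 + B^{2}$ ($s{\left(B,L \right)} = B B + 5 = B^{2} + 5 = 5 + B^{2}$)
$C = \frac{2}{45}$ ($C = \frac{4}{7^{2} + \left(5 + \left(-6\right)^{2}\right)} = \frac{4}{49 + \left(5 + 36\right)} = \frac{4}{49 + 41} = \frac{4}{90} = 4 \cdot \frac{1}{90} = \frac{2}{45} \approx 0.044444$)
$C \left(-270\right) = \frac{2}{45} \left(-270\right) = -12$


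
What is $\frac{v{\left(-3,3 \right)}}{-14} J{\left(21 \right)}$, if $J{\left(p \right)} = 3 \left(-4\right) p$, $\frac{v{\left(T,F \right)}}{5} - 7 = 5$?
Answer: $1080$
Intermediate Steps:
$v{\left(T,F \right)} = 60$ ($v{\left(T,F \right)} = 35 + 5 \cdot 5 = 35 + 25 = 60$)
$J{\left(p \right)} = - 12 p$
$\frac{v{\left(-3,3 \right)}}{-14} J{\left(21 \right)} = \frac{60}{-14} \left(\left(-12\right) 21\right) = 60 \left(- \frac{1}{14}\right) \left(-252\right) = \left(- \frac{30}{7}\right) \left(-252\right) = 1080$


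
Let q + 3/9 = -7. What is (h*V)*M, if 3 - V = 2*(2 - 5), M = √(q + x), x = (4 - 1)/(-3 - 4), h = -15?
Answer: -45*I*√3423/7 ≈ -376.11*I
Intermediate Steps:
x = -3/7 (x = 3/(-7) = 3*(-⅐) = -3/7 ≈ -0.42857)
q = -22/3 (q = -⅓ - 7 = -22/3 ≈ -7.3333)
M = I*√3423/21 (M = √(-22/3 - 3/7) = √(-163/21) = I*√3423/21 ≈ 2.786*I)
V = 9 (V = 3 - 2*(2 - 5) = 3 - 2*(-3) = 3 - 1*(-6) = 3 + 6 = 9)
(h*V)*M = (-15*9)*(I*√3423/21) = -45*I*√3423/7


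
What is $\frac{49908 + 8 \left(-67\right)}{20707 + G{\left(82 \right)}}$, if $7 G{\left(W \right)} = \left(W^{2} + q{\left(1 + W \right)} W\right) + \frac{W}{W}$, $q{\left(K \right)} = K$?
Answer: $\frac{12343}{5660} \approx 2.1807$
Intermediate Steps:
$G{\left(W \right)} = \frac{1}{7} + \frac{W^{2}}{7} + \frac{W \left(1 + W\right)}{7}$ ($G{\left(W \right)} = \frac{\left(W^{2} + \left(1 + W\right) W\right) + \frac{W}{W}}{7} = \frac{\left(W^{2} + W \left(1 + W\right)\right) + 1}{7} = \frac{1 + W^{2} + W \left(1 + W\right)}{7} = \frac{1}{7} + \frac{W^{2}}{7} + \frac{W \left(1 + W\right)}{7}$)
$\frac{49908 + 8 \left(-67\right)}{20707 + G{\left(82 \right)}} = \frac{49908 + 8 \left(-67\right)}{20707 + \left(\frac{1}{7} + \frac{1}{7} \cdot 82 + \frac{2 \cdot 82^{2}}{7}\right)} = \frac{49908 - 536}{20707 + \left(\frac{1}{7} + \frac{82}{7} + \frac{2}{7} \cdot 6724\right)} = \frac{49372}{20707 + \left(\frac{1}{7} + \frac{82}{7} + \frac{13448}{7}\right)} = \frac{49372}{20707 + 1933} = \frac{49372}{22640} = 49372 \cdot \frac{1}{22640} = \frac{12343}{5660}$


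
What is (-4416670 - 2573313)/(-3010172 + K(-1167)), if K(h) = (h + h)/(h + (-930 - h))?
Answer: 154778195/66653753 ≈ 2.3221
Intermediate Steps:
K(h) = -h/465 (K(h) = (2*h)/(-930) = (2*h)*(-1/930) = -h/465)
(-4416670 - 2573313)/(-3010172 + K(-1167)) = (-4416670 - 2573313)/(-3010172 - 1/465*(-1167)) = -6989983/(-3010172 + 389/155) = -6989983/(-466576271/155) = -6989983*(-155/466576271) = 154778195/66653753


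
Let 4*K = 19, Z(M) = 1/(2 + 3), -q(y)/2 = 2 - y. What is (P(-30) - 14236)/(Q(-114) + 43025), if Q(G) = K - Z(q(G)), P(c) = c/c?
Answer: -284700/860591 ≈ -0.33082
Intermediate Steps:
q(y) = -4 + 2*y (q(y) = -2*(2 - y) = -4 + 2*y)
P(c) = 1
Z(M) = 1/5
K = 19/4 (K = (1/4)*19 = 19/4 ≈ 4.7500)
Q(G) = 91/20 (Q(G) = 19/4 - 1*1/5 = 19/4 - 1/5 = 91/20)
(P(-30) - 14236)/(Q(-114) + 43025) = (1 - 14236)/(91/20 + 43025) = -14235/860591/20 = -14235*20/860591 = -284700/860591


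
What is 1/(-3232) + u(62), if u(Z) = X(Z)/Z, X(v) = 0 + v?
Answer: 3231/3232 ≈ 0.99969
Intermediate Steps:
X(v) = v
u(Z) = 1 (u(Z) = Z/Z = 1)
1/(-3232) + u(62) = 1/(-3232) + 1 = -1/3232 + 1 = 3231/3232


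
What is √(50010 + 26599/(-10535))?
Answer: √113268181465/1505 ≈ 223.62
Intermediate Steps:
√(50010 + 26599/(-10535)) = √(50010 + 26599*(-1/10535)) = √(50010 - 26599/10535) = √(526828751/10535) = √113268181465/1505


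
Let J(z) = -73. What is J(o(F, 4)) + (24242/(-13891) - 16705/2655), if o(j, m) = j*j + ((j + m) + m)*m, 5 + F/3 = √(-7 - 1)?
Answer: -597739166/7376121 ≈ -81.037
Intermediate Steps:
F = -15 + 6*I*√2 (F = -15 + 3*√(-7 - 1) = -15 + 3*√(-8) = -15 + 3*(2*I*√2) = -15 + 6*I*√2 ≈ -15.0 + 8.4853*I)
o(j, m) = j² + m*(j + 2*m) (o(j, m) = j² + (j + 2*m)*m = j² + m*(j + 2*m))
J(o(F, 4)) + (24242/(-13891) - 16705/2655) = -73 + (24242/(-13891) - 16705/2655) = -73 + (24242*(-1/13891) - 16705*1/2655) = -73 + (-24242/13891 - 3341/531) = -73 - 59282333/7376121 = -597739166/7376121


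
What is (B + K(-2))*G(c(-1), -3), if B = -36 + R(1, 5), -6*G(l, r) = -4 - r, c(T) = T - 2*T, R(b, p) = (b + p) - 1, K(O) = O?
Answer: -11/2 ≈ -5.5000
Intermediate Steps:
R(b, p) = -1 + b + p
c(T) = -T
G(l, r) = ⅔ + r/6 (G(l, r) = -(-4 - r)/6 = ⅔ + r/6)
B = -31 (B = -36 + (-1 + 1 + 5) = -36 + 5 = -31)
(B + K(-2))*G(c(-1), -3) = (-31 - 2)*(⅔ + (⅙)*(-3)) = -33*(⅔ - ½) = -33*⅙ = -11/2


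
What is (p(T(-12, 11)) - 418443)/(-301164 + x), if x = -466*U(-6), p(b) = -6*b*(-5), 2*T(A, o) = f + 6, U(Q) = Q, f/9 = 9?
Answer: 1879/1344 ≈ 1.3981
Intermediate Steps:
f = 81 (f = 9*9 = 81)
T(A, o) = 87/2 (T(A, o) = (81 + 6)/2 = (1/2)*87 = 87/2)
p(b) = 30*b
x = 2796 (x = -466*(-6) = 2796)
(p(T(-12, 11)) - 418443)/(-301164 + x) = (30*(87/2) - 418443)/(-301164 + 2796) = (1305 - 418443)/(-298368) = -417138*(-1/298368) = 1879/1344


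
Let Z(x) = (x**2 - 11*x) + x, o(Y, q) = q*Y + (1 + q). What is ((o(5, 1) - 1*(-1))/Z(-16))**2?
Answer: 1/2704 ≈ 0.00036982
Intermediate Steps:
o(Y, q) = 1 + q + Y*q (o(Y, q) = Y*q + (1 + q) = 1 + q + Y*q)
Z(x) = x**2 - 10*x
((o(5, 1) - 1*(-1))/Z(-16))**2 = (((1 + 1 + 5*1) - 1*(-1))/((-16*(-10 - 16))))**2 = (((1 + 1 + 5) + 1)/((-16*(-26))))**2 = ((7 + 1)/416)**2 = (8*(1/416))**2 = (1/52)**2 = 1/2704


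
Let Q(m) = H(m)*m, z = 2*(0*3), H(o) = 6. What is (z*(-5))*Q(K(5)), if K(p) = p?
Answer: 0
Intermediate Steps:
z = 0 (z = 2*0 = 0)
Q(m) = 6*m
(z*(-5))*Q(K(5)) = (0*(-5))*(6*5) = 0*30 = 0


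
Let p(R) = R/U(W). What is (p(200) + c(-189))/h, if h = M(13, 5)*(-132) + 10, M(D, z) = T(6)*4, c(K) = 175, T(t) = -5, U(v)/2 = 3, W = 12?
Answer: 25/318 ≈ 0.078616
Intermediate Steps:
U(v) = 6 (U(v) = 2*3 = 6)
p(R) = R/6
M(D, z) = -20 (M(D, z) = -5*4 = -20)
h = 2650 (h = -20*(-132) + 10 = 2640 + 10 = 2650)
(p(200) + c(-189))/h = ((⅙)*200 + 175)/2650 = (100/3 + 175)*(1/2650) = (625/3)*(1/2650) = 25/318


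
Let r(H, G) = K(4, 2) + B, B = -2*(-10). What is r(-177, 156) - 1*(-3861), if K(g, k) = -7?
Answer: 3874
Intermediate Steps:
B = 20
r(H, G) = 13 (r(H, G) = -7 + 20 = 13)
r(-177, 156) - 1*(-3861) = 13 - 1*(-3861) = 13 + 3861 = 3874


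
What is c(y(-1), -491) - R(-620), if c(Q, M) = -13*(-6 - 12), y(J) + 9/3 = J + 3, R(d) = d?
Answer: 854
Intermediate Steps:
y(J) = J (y(J) = -3 + (J + 3) = -3 + (3 + J) = J)
c(Q, M) = 234 (c(Q, M) = -13*(-18) = 234)
c(y(-1), -491) - R(-620) = 234 - 1*(-620) = 234 + 620 = 854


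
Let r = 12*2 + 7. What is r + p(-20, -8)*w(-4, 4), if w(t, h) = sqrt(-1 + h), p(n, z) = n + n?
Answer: 31 - 40*sqrt(3) ≈ -38.282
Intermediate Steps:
p(n, z) = 2*n
r = 31 (r = 24 + 7 = 31)
r + p(-20, -8)*w(-4, 4) = 31 + (2*(-20))*sqrt(-1 + 4) = 31 - 40*sqrt(3)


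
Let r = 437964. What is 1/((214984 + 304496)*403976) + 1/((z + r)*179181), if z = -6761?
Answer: 31902315247/1801588565794231056960 ≈ 1.7708e-11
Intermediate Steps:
1/((214984 + 304496)*403976) + 1/((z + r)*179181) = 1/((214984 + 304496)*403976) + 1/((-6761 + 437964)*179181) = (1/403976)/519480 + (1/179181)/431203 = (1/519480)*(1/403976) + (1/431203)*(1/179181) = 1/209857452480 + 1/77263384743 = 31902315247/1801588565794231056960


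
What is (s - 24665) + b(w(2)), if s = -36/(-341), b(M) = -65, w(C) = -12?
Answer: -8432894/341 ≈ -24730.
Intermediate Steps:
s = 36/341 (s = -1/341*(-36) = 36/341 ≈ 0.10557)
(s - 24665) + b(w(2)) = (36/341 - 24665) - 65 = -8410729/341 - 65 = -8432894/341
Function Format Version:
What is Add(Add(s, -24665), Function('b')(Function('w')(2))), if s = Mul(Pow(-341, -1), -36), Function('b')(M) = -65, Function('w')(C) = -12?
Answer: Rational(-8432894, 341) ≈ -24730.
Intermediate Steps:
s = Rational(36, 341) (s = Mul(Rational(-1, 341), -36) = Rational(36, 341) ≈ 0.10557)
Add(Add(s, -24665), Function('b')(Function('w')(2))) = Add(Add(Rational(36, 341), -24665), -65) = Add(Rational(-8410729, 341), -65) = Rational(-8432894, 341)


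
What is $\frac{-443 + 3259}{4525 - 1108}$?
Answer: $\frac{2816}{3417} \approx 0.82411$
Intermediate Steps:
$\frac{-443 + 3259}{4525 - 1108} = \frac{2816}{3417}$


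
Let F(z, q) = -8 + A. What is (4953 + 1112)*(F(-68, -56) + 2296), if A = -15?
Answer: 13785745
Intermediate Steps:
F(z, q) = -23 (F(z, q) = -8 - 15 = -23)
(4953 + 1112)*(F(-68, -56) + 2296) = (4953 + 1112)*(-23 + 2296) = 6065*2273 = 13785745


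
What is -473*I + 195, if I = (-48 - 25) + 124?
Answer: -23928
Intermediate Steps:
I = 51 (I = -73 + 124 = 51)
-473*I + 195 = -473*51 + 195 = -24123 + 195 = -23928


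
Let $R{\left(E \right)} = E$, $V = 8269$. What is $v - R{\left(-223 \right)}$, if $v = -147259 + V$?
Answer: $-138767$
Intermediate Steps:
$v = -138990$ ($v = -147259 + 8269 = -138990$)
$v - R{\left(-223 \right)} = -138990 - -223 = -138990 + 223 = -138767$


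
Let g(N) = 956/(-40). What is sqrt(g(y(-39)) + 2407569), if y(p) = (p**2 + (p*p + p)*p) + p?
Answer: 19*sqrt(666910)/10 ≈ 1551.6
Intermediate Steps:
y(p) = p + p**2 + p*(p + p**2) (y(p) = (p**2 + (p**2 + p)*p) + p = (p**2 + (p + p**2)*p) + p = (p**2 + p*(p + p**2)) + p = p + p**2 + p*(p + p**2))
g(N) = -239/10 (g(N) = 956*(-1/40) = -239/10)
sqrt(g(y(-39)) + 2407569) = sqrt(-239/10 + 2407569) = sqrt(24075451/10) = 19*sqrt(666910)/10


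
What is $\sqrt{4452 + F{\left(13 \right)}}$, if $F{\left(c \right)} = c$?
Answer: $\sqrt{4465} \approx 66.821$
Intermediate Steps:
$\sqrt{4452 + F{\left(13 \right)}} = \sqrt{4452 + 13} = \sqrt{4465}$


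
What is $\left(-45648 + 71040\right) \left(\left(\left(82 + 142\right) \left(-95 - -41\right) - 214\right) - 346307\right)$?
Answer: $-9106002864$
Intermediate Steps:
$\left(-45648 + 71040\right) \left(\left(\left(82 + 142\right) \left(-95 - -41\right) - 214\right) - 346307\right) = 25392 \left(\left(224 \left(-95 + 41\right) - 214\right) - 346307\right) = 25392 \left(\left(224 \left(-54\right) - 214\right) - 346307\right) = 25392 \left(\left(-12096 - 214\right) - 346307\right) = 25392 \left(-12310 - 346307\right) = 25392 \left(-358617\right) = -9106002864$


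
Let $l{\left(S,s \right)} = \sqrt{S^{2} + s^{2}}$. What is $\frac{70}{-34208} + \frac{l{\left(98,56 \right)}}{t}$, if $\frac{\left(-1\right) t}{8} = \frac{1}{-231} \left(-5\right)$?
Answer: $- \frac{35}{17104} - \frac{1617 \sqrt{65}}{20} \approx -651.84$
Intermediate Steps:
$t = - \frac{40}{231}$ ($t = - 8 \frac{1}{-231} \left(-5\right) = - 8 \left(\left(- \frac{1}{231}\right) \left(-5\right)\right) = \left(-8\right) \frac{5}{231} = - \frac{40}{231} \approx -0.17316$)
$\frac{70}{-34208} + \frac{l{\left(98,56 \right)}}{t} = \frac{70}{-34208} + \frac{\sqrt{98^{2} + 56^{2}}}{- \frac{40}{231}} = 70 \left(- \frac{1}{34208}\right) + \sqrt{9604 + 3136} \left(- \frac{231}{40}\right) = - \frac{35}{17104} + \sqrt{12740} \left(- \frac{231}{40}\right) = - \frac{35}{17104} + 14 \sqrt{65} \left(- \frac{231}{40}\right) = - \frac{35}{17104} - \frac{1617 \sqrt{65}}{20}$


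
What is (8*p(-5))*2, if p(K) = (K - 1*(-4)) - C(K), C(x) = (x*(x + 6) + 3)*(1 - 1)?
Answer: -16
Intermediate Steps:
C(x) = 0 (C(x) = (x*(6 + x) + 3)*0 = (3 + x*(6 + x))*0 = 0)
p(K) = 4 + K (p(K) = (K - 1*(-4)) - 1*0 = (K + 4) + 0 = (4 + K) + 0 = 4 + K)
(8*p(-5))*2 = (8*(4 - 5))*2 = (8*(-1))*2 = -8*2 = -16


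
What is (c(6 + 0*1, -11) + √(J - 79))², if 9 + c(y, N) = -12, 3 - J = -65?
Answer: (21 - I*√11)² ≈ 430.0 - 139.3*I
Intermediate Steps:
J = 68 (J = 3 - 1*(-65) = 3 + 65 = 68)
c(y, N) = -21 (c(y, N) = -9 - 12 = -21)
(c(6 + 0*1, -11) + √(J - 79))² = (-21 + √(68 - 79))² = (-21 + √(-11))² = (-21 + I*√11)²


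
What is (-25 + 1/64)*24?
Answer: -4797/8 ≈ -599.63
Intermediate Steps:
(-25 + 1/64)*24 = -1599/64*24 = -4797/8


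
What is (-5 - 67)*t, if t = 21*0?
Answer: 0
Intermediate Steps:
t = 0
(-5 - 67)*t = (-5 - 67)*0 = -72*0 = 0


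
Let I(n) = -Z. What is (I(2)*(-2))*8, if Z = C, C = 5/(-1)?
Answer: -80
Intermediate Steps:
C = -5 (C = 5*(-1) = -5)
Z = -5
I(n) = 5 (I(n) = -1*(-5) = 5)
(I(2)*(-2))*8 = (5*(-2))*8 = -10*8 = -80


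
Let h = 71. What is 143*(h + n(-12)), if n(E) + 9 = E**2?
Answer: 29458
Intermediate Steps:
n(E) = -9 + E**2
143*(h + n(-12)) = 143*(71 + (-9 + (-12)**2)) = 143*(71 + (-9 + 144)) = 143*(71 + 135) = 143*206 = 29458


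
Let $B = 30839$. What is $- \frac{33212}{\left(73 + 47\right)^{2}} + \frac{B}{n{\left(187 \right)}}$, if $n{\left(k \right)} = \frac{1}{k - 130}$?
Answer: $\frac{6328154497}{3600} \approx 1.7578 \cdot 10^{6}$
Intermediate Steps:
$n{\left(k \right)} = \frac{1}{-130 + k}$
$- \frac{33212}{\left(73 + 47\right)^{2}} + \frac{B}{n{\left(187 \right)}} = - \frac{33212}{\left(73 + 47\right)^{2}} + \frac{30839}{\frac{1}{-130 + 187}} = - \frac{33212}{120^{2}} + \frac{30839}{\frac{1}{57}} = - \frac{33212}{14400} + 30839 \frac{1}{\frac{1}{57}} = \left(-33212\right) \frac{1}{14400} + 30839 \cdot 57 = - \frac{8303}{3600} + 1757823 = \frac{6328154497}{3600}$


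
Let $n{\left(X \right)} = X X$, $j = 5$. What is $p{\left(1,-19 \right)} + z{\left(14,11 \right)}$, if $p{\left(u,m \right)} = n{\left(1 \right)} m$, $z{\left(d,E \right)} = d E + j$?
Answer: $140$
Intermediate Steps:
$n{\left(X \right)} = X^{2}$
$z{\left(d,E \right)} = 5 + E d$ ($z{\left(d,E \right)} = d E + 5 = E d + 5 = 5 + E d$)
$p{\left(u,m \right)} = m$ ($p{\left(u,m \right)} = 1^{2} m = 1 m = m$)
$p{\left(1,-19 \right)} + z{\left(14,11 \right)} = -19 + \left(5 + 11 \cdot 14\right) = -19 + \left(5 + 154\right) = -19 + 159 = 140$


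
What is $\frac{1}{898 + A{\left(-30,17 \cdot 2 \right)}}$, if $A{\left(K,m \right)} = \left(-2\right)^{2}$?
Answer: $\frac{1}{902} \approx 0.0011086$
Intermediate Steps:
$A{\left(K,m \right)} = 4$
$\frac{1}{898 + A{\left(-30,17 \cdot 2 \right)}} = \frac{1}{898 + 4} = \frac{1}{902}$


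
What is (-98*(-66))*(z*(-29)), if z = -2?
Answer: 375144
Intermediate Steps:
(-98*(-66))*(z*(-29)) = (-98*(-66))*(-2*(-29)) = 6468*58 = 375144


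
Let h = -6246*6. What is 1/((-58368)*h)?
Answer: 1/2187399168 ≈ 4.5716e-10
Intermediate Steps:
h = -37476
1/((-58368)*h) = 1/(-58368*(-37476)) = -1/58368*(-1/37476) = 1/2187399168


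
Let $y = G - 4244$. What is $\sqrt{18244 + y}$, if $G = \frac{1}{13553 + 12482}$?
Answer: $\frac{3 \sqrt{1054388575115}}{26035} \approx 118.32$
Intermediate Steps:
$G = \frac{1}{26035} \approx 3.841 \cdot 10^{-5}$
$y = - \frac{110492539}{26035}$ ($y = \frac{1}{26035} - 4244 = - \frac{110492539}{26035} \approx -4244.0$)
$\sqrt{18244 + y} = \sqrt{18244 - \frac{110492539}{26035}} = \sqrt{\frac{364490001}{26035}} = \frac{3 \sqrt{1054388575115}}{26035}$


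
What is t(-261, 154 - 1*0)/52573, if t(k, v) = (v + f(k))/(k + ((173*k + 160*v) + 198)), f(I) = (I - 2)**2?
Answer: -69323/1081742048 ≈ -6.4085e-5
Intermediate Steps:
f(I) = (-2 + I)**2
t(k, v) = (v + (-2 + k)**2)/(198 + 160*v + 174*k) (t(k, v) = (v + (-2 + k)**2)/(k + ((173*k + 160*v) + 198)) = (v + (-2 + k)**2)/(k + ((160*v + 173*k) + 198)) = (v + (-2 + k)**2)/(k + (198 + 160*v + 173*k)) = (v + (-2 + k)**2)/(198 + 160*v + 174*k))
t(-261, 154 - 1*0)/52573 = (((154 - 1*0) + (-2 - 261)**2)/(2*(99 + 80*(154 - 1*0) + 87*(-261))))/52573 = (((154 + 0) + (-263)**2)/(2*(99 + 80*(154 + 0) - 22707)))*(1/52573) = ((154 + 69169)/(2*(99 + 80*154 - 22707)))*(1/52573) = ((1/2)*69323/(99 + 12320 - 22707))*(1/52573) = ((1/2)*69323/(-10288))*(1/52573) = ((1/2)*(-1/10288)*69323)*(1/52573) = -69323/20576*1/52573 = -69323/1081742048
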